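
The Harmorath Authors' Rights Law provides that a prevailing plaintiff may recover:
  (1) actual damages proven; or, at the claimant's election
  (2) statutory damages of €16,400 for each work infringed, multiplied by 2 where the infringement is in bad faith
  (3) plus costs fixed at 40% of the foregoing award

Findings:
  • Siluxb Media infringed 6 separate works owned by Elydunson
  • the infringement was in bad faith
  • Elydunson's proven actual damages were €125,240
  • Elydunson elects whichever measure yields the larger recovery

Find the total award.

Statutory damages: 6 × €16,400 = €98,400
Doubled: 2 × €98,400 = €196,800
Greater of actual damages (€125,240) or enhanced statutory damages (€196,800): €196,800
Costs: 40% of €196,800 = €78,720
Award plus costs: €196,800 + €78,720 = €275,520

€275,520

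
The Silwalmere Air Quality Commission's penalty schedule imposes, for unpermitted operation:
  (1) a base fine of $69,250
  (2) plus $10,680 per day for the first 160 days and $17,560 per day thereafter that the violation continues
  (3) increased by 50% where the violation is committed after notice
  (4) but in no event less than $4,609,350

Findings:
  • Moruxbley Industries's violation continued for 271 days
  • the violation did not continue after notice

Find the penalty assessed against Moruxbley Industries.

$4,609,350

First 160 days: 160 × $10,680 = $1,708,800
Remaining days: (271 − 160) × $17,560 = $1,949,160
Per-day component: $1,708,800 + $1,949,160 = $3,657,960
Base plus per-day: $69,250 + $3,657,960 = $3,727,210
The violation did not continue after notice: no 50% increase.
Minimum $4,609,350: $3,727,210 is below the minimum → $4,609,350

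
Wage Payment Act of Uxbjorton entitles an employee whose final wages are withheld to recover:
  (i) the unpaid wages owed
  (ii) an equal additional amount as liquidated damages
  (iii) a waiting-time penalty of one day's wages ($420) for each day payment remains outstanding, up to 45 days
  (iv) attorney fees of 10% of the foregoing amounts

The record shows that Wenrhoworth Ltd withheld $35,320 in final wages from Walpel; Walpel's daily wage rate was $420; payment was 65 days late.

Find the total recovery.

$98,494

Liquidated damages (equal amount): $35,320
Penalty days: min(65, 45) = 45
Waiting-time penalty: 45 × $420 = $18,900
Subtotal: $35,320 + $35,320 + $18,900 = $89,540
Attorney fees: 10% of $89,540 = $8,954
Total award: $89,540 + $8,954 = $98,494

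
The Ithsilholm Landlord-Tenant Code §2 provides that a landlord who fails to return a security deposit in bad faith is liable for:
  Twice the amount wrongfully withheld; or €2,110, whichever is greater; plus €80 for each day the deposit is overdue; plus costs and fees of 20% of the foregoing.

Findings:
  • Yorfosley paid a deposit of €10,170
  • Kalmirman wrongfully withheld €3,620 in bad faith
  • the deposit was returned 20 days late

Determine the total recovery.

€10,608

Doubled: 2 × €3,620 = €7,240
Minimum €2,110: €7,240 meets the minimum, no increase.
Late-return penalty: 20 × €80 = €1,600
Damages plus late penalty: €7,240 + €1,600 = €8,840
Costs and fees: 20% of €8,840 = €1,768
Total recovery: €8,840 + €1,768 = €10,608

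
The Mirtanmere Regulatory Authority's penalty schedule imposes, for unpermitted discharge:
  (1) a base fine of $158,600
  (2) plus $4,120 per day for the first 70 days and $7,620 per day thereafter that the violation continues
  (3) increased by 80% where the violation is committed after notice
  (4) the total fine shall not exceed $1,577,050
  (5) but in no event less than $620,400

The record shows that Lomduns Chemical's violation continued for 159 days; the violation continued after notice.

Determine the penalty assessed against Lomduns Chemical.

First 70 days: 70 × $4,120 = $288,400
Remaining days: (159 − 70) × $7,620 = $678,180
Per-day component: $288,400 + $678,180 = $966,580
Base plus per-day: $158,600 + $966,580 = $1,125,180
Enhancement: 80% of $1,125,180 = $900,144
Enhanced fine: $1,125,180 + $900,144 = $2,025,324
Cap at $1,577,050: $2,025,324 exceeds the cap → $1,577,050
Minimum $620,400: $1,577,050 meets the minimum, no increase.

Civil penalty: $1,577,050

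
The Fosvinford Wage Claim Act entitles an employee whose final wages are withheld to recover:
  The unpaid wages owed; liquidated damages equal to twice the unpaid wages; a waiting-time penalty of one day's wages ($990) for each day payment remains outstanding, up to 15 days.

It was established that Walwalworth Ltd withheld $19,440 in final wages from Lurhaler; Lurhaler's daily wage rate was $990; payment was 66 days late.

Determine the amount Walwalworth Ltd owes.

Doubled: 2 × $19,440 = $38,880
Penalty days: min(66, 15) = 15
Waiting-time penalty: 15 × $990 = $14,850
Total award: $19,440 + $38,880 + $14,850 = $73,170

$73,170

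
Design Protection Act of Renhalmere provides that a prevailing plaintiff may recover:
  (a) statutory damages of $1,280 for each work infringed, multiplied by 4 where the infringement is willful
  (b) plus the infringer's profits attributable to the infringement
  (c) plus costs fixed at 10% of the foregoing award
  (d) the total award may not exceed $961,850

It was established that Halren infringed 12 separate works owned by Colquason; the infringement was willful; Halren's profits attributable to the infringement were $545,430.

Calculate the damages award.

$667,557

Statutory damages: 12 × $1,280 = $15,360
Multiplied by 4: 4 × $15,360 = $61,440
Combined award: $61,440 + $545,430 = $606,870
Costs: 10% of $606,870 = $60,687
Award plus costs: $606,870 + $60,687 = $667,557
Cap at $961,850: $667,557 is within the cap, no reduction.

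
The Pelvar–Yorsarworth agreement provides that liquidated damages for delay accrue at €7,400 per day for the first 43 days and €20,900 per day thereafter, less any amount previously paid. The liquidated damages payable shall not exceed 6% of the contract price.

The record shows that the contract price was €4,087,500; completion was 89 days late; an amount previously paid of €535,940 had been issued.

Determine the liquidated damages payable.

€245,250

First 43 days: 43 × €7,400 = €318,200
Remaining days: (89 − 43) × €20,900 = €961,400
Accrued per-day damages: €318,200 + €961,400 = €1,279,600
Less amount previously paid: €1,279,600 − €535,940 = €743,660
Cap: 6% of €4,087,500 = €245,250
Cap at €245,250: €743,660 exceeds the cap → €245,250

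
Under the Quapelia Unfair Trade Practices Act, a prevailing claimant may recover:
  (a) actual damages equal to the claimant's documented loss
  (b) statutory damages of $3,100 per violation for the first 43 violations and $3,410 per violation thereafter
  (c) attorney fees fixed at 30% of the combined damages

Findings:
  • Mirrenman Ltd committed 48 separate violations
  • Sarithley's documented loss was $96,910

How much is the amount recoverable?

First 43 violations: 43 × $3,100 = $133,300
Remaining violations: (48 − 43) × $3,410 = $17,050
Statutory damages: $133,300 + $17,050 = $150,350
Combined damages: $96,910 + $150,350 = $247,260
Attorney fees: 30% of $247,260 = $74,178
Total recovery: $247,260 + $74,178 = $321,438

$321,438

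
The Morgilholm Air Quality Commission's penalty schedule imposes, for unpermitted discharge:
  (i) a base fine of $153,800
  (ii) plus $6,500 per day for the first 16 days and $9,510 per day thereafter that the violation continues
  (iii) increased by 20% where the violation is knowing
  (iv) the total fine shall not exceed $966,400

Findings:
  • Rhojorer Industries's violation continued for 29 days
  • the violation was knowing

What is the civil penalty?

First 16 days: 16 × $6,500 = $104,000
Remaining days: (29 − 16) × $9,510 = $123,630
Per-day component: $104,000 + $123,630 = $227,630
Base plus per-day: $153,800 + $227,630 = $381,430
Enhancement: 20% of $381,430 = $76,286
Enhanced fine: $381,430 + $76,286 = $457,716
Cap at $966,400: $457,716 is within the cap, no reduction.

$457,716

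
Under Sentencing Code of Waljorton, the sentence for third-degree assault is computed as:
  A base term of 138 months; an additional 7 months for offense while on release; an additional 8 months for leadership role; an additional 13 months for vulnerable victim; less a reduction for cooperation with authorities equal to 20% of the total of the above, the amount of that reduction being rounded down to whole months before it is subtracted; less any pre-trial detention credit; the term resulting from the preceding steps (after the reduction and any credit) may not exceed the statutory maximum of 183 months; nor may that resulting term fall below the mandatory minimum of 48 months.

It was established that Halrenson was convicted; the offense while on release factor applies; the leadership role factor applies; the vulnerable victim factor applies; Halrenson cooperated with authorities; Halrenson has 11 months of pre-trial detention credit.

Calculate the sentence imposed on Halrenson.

122 months

Offense while on release enhancement: +7 months
Leadership role enhancement: +8 months
Vulnerable victim enhancement: +13 months
Adjusted term: 138 months + 7 months + 8 months + 13 months = 166 months
Cooperation with authorities reduction: 20% of 166 months = 33 months (rounded down)
After reduction: 166 − 33 = 133 months
Less pre-trial detention credit: 133 months − 11 months = 122 months
Cap at 183 months: 122 months is within the cap, no reduction.
Minimum 48 months: 122 months meets the minimum, no increase.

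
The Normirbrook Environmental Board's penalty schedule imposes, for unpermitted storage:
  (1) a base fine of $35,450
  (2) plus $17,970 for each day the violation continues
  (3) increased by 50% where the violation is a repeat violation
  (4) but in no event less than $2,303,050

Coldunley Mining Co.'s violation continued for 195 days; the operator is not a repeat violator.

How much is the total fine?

Per-day component: 195 × $17,970 = $3,504,150
Base plus per-day: $35,450 + $3,504,150 = $3,539,600
The operator is not a repeat violator: no 50% increase.
Minimum $2,303,050: $3,539,600 meets the minimum, no increase.

$3,539,600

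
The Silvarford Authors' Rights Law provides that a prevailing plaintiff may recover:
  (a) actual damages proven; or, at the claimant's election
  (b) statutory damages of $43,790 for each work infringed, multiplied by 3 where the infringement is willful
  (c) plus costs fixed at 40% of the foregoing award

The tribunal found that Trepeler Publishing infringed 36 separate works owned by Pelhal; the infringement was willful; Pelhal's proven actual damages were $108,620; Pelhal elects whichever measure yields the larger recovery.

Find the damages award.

Award: $6,621,048

Statutory damages: 36 × $43,790 = $1,576,440
Trebled: 3 × $1,576,440 = $4,729,320
Greater of actual damages ($108,620) or enhanced statutory damages ($4,729,320): $4,729,320
Costs: 40% of $4,729,320 = $1,891,728
Award plus costs: $4,729,320 + $1,891,728 = $6,621,048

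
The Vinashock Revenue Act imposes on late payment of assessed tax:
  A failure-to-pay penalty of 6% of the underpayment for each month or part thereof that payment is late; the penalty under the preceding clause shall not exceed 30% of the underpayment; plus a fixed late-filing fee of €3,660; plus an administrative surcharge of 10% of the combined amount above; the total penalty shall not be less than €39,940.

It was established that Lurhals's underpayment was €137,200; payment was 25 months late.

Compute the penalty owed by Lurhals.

Accrued rate: 6% × 25 = 150%, capped at 30% → 30%
Failure-to-pay penalty: 30% of €137,200 = €41,160
Penalty before surcharge: €41,160 + €3,660 = €44,820
Administrative surcharge: 10% of €44,820 = €4,482
Total penalty: €44,820 + €4,482 = €49,302
Minimum €39,940: €49,302 meets the minimum, no increase.

€49,302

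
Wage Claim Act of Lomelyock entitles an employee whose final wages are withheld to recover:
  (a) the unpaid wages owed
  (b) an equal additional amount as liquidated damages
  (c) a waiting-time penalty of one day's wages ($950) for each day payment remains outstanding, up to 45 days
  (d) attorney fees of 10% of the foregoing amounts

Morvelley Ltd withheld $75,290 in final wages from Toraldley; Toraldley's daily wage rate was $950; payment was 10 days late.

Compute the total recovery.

Liquidated damages (equal amount): $75,290
Penalty days: min(10, 45) = 10
Waiting-time penalty: 10 × $950 = $9,500
Subtotal: $75,290 + $75,290 + $9,500 = $160,080
Attorney fees: 10% of $160,080 = $16,008
Total award: $160,080 + $16,008 = $176,088

$176,088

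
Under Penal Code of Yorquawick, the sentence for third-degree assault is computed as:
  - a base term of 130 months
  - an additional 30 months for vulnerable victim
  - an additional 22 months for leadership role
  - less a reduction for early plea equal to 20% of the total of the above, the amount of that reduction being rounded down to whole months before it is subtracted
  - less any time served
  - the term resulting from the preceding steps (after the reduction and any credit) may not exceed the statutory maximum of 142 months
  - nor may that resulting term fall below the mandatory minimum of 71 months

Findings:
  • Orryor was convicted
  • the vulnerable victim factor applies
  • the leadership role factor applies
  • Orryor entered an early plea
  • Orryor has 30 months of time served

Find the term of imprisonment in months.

Sentence: 116 months

Vulnerable victim enhancement: +30 months
Leadership role enhancement: +22 months
Adjusted term: 130 months + 30 months + 22 months = 182 months
Early plea reduction: 20% of 182 months = 36 months (rounded down)
After reduction: 182 − 36 = 146 months
Less time served: 146 months − 30 months = 116 months
Cap at 142 months: 116 months is within the cap, no reduction.
Minimum 71 months: 116 months meets the minimum, no increase.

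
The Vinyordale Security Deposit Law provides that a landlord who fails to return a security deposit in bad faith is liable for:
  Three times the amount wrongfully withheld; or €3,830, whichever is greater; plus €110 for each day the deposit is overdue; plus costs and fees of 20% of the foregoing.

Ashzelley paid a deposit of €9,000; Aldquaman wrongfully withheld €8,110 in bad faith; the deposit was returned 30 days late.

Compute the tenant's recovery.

€33,156

Trebled: 3 × €8,110 = €24,330
Minimum €3,830: €24,330 meets the minimum, no increase.
Late-return penalty: 30 × €110 = €3,300
Damages plus late penalty: €24,330 + €3,300 = €27,630
Costs and fees: 20% of €27,630 = €5,526
Total recovery: €27,630 + €5,526 = €33,156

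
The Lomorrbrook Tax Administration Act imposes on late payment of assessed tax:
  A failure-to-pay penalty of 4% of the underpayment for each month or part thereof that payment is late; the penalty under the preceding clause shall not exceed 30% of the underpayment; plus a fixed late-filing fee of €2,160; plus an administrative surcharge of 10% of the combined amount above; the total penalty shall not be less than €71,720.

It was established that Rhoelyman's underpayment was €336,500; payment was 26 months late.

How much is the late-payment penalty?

€113,421

Accrued rate: 4% × 26 = 104%, capped at 30% → 30%
Failure-to-pay penalty: 30% of €336,500 = €100,950
Penalty before surcharge: €100,950 + €2,160 = €103,110
Administrative surcharge: 10% of €103,110 = €10,311
Total penalty: €103,110 + €10,311 = €113,421
Minimum €71,720: €113,421 meets the minimum, no increase.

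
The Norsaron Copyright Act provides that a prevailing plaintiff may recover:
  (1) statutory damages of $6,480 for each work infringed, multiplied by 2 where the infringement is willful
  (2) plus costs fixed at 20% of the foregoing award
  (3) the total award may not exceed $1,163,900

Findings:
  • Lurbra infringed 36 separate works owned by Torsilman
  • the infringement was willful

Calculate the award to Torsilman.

$559,872

Statutory damages: 36 × $6,480 = $233,280
Doubled: 2 × $233,280 = $466,560
Costs: 20% of $466,560 = $93,312
Award plus costs: $466,560 + $93,312 = $559,872
Cap at $1,163,900: $559,872 is within the cap, no reduction.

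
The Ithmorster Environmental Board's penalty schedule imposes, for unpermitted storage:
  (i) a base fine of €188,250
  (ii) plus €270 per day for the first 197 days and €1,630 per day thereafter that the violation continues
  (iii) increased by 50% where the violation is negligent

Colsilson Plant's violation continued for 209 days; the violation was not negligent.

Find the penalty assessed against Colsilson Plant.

First 197 days: 197 × €270 = €53,190
Remaining days: (209 − 197) × €1,630 = €19,560
Per-day component: €53,190 + €19,560 = €72,750
Base plus per-day: €188,250 + €72,750 = €261,000
The violation was not negligent: no 50% increase.

€261,000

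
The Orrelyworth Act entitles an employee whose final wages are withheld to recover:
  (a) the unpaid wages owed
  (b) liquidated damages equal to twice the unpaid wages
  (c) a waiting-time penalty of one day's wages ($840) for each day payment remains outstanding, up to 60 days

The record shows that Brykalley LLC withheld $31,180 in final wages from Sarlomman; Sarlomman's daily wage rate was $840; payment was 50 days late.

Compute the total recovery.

Doubled: 2 × $31,180 = $62,360
Penalty days: min(50, 60) = 50
Waiting-time penalty: 50 × $840 = $42,000
Total award: $31,180 + $62,360 + $42,000 = $135,540

$135,540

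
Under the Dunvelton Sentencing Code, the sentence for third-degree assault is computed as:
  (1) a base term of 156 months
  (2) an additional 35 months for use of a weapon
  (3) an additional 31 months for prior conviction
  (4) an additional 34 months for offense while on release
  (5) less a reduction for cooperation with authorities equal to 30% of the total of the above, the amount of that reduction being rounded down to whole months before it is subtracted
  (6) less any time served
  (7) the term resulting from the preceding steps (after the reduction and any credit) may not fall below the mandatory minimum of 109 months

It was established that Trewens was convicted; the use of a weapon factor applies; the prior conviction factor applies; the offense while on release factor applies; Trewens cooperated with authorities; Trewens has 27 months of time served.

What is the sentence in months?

Use of a weapon enhancement: +35 months
Prior conviction enhancement: +31 months
Offense while on release enhancement: +34 months
Adjusted term: 156 months + 35 months + 31 months + 34 months = 256 months
Cooperation with authorities reduction: 30% of 256 months = 76 months (rounded down)
After reduction: 256 − 76 = 180 months
Less time served: 180 months − 27 months = 153 months
Minimum 109 months: 153 months meets the minimum, no increase.

153 months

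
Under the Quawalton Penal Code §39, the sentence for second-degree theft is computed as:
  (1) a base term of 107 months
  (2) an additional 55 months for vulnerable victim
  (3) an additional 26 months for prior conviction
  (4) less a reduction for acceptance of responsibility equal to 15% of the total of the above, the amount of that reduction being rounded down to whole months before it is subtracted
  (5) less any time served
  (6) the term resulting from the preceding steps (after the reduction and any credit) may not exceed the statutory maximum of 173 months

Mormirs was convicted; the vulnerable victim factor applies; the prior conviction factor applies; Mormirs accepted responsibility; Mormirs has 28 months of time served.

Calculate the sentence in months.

132 months

Vulnerable victim enhancement: +55 months
Prior conviction enhancement: +26 months
Adjusted term: 107 months + 55 months + 26 months = 188 months
Acceptance of responsibility reduction: 15% of 188 months = 28 months (rounded down)
After reduction: 188 − 28 = 160 months
Less time served: 160 months − 28 months = 132 months
Cap at 173 months: 132 months is within the cap, no reduction.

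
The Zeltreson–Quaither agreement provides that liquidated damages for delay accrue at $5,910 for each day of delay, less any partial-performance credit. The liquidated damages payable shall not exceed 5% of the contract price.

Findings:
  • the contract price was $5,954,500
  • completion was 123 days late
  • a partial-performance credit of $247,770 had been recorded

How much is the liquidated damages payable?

$297,725

Per-day damages: 123 × $5,910 = $726,930
Less partial-performance credit: $726,930 − $247,770 = $479,160
Cap: 5% of $5,954,500 = $297,725
Cap at $297,725: $479,160 exceeds the cap → $297,725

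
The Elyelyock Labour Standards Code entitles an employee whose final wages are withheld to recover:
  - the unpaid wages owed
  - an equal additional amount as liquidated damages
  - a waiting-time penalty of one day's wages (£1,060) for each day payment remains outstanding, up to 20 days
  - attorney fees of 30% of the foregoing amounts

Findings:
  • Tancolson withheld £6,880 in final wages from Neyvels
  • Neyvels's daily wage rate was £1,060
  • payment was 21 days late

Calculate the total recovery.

£45,448

Liquidated damages (equal amount): £6,880
Penalty days: min(21, 20) = 20
Waiting-time penalty: 20 × £1,060 = £21,200
Subtotal: £6,880 + £6,880 + £21,200 = £34,960
Attorney fees: 30% of £34,960 = £10,488
Total award: £34,960 + £10,488 = £45,448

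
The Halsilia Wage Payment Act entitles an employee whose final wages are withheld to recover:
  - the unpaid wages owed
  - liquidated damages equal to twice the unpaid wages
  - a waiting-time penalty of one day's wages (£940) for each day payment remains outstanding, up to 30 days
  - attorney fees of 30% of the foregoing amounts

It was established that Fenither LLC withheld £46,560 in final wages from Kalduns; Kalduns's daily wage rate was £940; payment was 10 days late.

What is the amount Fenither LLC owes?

Doubled: 2 × £46,560 = £93,120
Penalty days: min(10, 30) = 10
Waiting-time penalty: 10 × £940 = £9,400
Subtotal: £46,560 + £93,120 + £9,400 = £149,080
Attorney fees: 30% of £149,080 = £44,724
Total award: £149,080 + £44,724 = £193,804

£193,804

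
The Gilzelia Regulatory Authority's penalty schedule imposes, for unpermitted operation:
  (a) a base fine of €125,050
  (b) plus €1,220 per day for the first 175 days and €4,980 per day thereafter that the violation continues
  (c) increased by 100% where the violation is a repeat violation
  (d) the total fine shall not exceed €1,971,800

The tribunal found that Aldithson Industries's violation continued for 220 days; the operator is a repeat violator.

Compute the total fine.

First 175 days: 175 × €1,220 = €213,500
Remaining days: (220 − 175) × €4,980 = €224,100
Per-day component: €213,500 + €224,100 = €437,600
Base plus per-day: €125,050 + €437,600 = €562,650
Enhancement: 100% of €562,650 = €562,650
Enhanced fine: €562,650 + €562,650 = €1,125,300
Cap at €1,971,800: €1,125,300 is within the cap, no reduction.

€1,125,300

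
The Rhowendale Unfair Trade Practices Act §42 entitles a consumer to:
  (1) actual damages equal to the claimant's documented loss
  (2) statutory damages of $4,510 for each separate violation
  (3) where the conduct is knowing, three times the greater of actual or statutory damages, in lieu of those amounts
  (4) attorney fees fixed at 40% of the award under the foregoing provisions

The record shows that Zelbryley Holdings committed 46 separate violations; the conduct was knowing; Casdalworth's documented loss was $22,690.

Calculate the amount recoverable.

$871,332

Statutory damages: 46 × $4,510 = $207,460
Greater of actual damages ($22,690) or statutory damages ($207,460): $207,460
Trebled: 3 × $207,460 = $622,380
Attorney fees: 40% of $622,380 = $248,952
Total recovery: $622,380 + $248,952 = $871,332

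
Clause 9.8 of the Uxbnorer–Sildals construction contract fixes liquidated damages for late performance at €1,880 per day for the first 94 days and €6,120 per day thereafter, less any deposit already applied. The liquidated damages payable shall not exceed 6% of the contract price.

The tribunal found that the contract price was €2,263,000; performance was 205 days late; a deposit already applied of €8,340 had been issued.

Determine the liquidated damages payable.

€135,780

First 94 days: 94 × €1,880 = €176,720
Remaining days: (205 − 94) × €6,120 = €679,320
Accrued per-day damages: €176,720 + €679,320 = €856,040
Less deposit already applied: €856,040 − €8,340 = €847,700
Cap: 6% of €2,263,000 = €135,780
Cap at €135,780: €847,700 exceeds the cap → €135,780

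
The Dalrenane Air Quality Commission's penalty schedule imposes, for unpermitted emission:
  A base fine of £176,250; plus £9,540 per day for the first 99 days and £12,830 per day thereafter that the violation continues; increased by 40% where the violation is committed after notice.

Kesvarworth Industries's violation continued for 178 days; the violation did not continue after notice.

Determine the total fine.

First 99 days: 99 × £9,540 = £944,460
Remaining days: (178 − 99) × £12,830 = £1,013,570
Per-day component: £944,460 + £1,013,570 = £1,958,030
Base plus per-day: £176,250 + £1,958,030 = £2,134,280
The violation did not continue after notice: no 40% increase.

£2,134,280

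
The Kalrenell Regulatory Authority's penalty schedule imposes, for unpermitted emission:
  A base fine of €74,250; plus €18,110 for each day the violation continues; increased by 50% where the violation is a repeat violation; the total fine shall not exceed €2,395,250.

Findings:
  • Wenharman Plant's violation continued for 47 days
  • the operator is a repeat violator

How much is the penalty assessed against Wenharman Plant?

Per-day component: 47 × €18,110 = €851,170
Base plus per-day: €74,250 + €851,170 = €925,420
Enhancement: 50% of €925,420 = €462,710
Enhanced fine: €925,420 + €462,710 = €1,388,130
Cap at €2,395,250: €1,388,130 is within the cap, no reduction.

€1,388,130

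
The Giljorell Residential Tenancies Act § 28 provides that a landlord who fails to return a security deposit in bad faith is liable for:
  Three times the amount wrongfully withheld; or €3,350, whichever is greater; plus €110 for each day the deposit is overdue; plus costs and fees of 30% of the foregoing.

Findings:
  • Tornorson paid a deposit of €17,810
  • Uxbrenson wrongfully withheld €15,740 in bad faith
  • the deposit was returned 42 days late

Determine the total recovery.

€67,392

Trebled: 3 × €15,740 = €47,220
Minimum €3,350: €47,220 meets the minimum, no increase.
Late-return penalty: 42 × €110 = €4,620
Damages plus late penalty: €47,220 + €4,620 = €51,840
Costs and fees: 30% of €51,840 = €15,552
Total recovery: €51,840 + €15,552 = €67,392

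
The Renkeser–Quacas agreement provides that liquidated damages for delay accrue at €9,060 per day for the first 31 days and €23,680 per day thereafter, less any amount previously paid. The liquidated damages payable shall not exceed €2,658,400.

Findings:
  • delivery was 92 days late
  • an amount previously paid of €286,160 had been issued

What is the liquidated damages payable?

First 31 days: 31 × €9,060 = €280,860
Remaining days: (92 − 31) × €23,680 = €1,444,480
Accrued per-day damages: €280,860 + €1,444,480 = €1,725,340
Less amount previously paid: €1,725,340 − €286,160 = €1,439,180
Cap at €2,658,400: €1,439,180 is within the cap, no reduction.

€1,439,180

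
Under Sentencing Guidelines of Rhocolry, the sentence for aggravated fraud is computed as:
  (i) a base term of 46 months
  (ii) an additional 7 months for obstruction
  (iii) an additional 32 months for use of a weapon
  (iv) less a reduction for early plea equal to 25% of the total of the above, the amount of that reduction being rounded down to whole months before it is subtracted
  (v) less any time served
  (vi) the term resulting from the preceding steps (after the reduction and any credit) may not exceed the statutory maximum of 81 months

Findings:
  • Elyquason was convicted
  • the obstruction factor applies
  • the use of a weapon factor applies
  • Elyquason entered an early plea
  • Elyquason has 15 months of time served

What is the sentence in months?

Obstruction enhancement: +7 months
Use of a weapon enhancement: +32 months
Adjusted term: 46 months + 7 months + 32 months = 85 months
Early plea reduction: 25% of 85 months = 21 months (rounded down)
After reduction: 85 − 21 = 64 months
Less time served: 64 months − 15 months = 49 months
Cap at 81 months: 49 months is within the cap, no reduction.

49 months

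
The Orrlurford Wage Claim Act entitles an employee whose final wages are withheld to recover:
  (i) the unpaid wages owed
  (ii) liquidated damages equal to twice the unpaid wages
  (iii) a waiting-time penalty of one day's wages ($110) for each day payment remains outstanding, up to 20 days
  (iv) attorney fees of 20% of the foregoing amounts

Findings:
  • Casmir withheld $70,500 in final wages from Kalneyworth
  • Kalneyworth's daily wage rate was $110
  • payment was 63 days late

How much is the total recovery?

Doubled: 2 × $70,500 = $141,000
Penalty days: min(63, 20) = 20
Waiting-time penalty: 20 × $110 = $2,200
Subtotal: $70,500 + $141,000 + $2,200 = $213,700
Attorney fees: 20% of $213,700 = $42,740
Total award: $213,700 + $42,740 = $256,440

$256,440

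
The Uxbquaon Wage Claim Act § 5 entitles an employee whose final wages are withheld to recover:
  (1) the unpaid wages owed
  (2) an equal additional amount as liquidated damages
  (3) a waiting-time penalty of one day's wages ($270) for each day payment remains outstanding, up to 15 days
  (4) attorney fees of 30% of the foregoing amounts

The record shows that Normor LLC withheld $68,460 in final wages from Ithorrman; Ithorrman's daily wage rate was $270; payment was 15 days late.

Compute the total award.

$183,261

Liquidated damages (equal amount): $68,460
Penalty days: min(15, 15) = 15
Waiting-time penalty: 15 × $270 = $4,050
Subtotal: $68,460 + $68,460 + $4,050 = $140,970
Attorney fees: 30% of $140,970 = $42,291
Total award: $140,970 + $42,291 = $183,261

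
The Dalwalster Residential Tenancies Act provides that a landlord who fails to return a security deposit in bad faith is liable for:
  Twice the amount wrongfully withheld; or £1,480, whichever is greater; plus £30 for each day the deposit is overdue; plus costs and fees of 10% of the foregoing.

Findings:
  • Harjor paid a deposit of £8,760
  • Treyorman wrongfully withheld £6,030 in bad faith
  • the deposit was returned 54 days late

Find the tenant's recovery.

£15,048

Doubled: 2 × £6,030 = £12,060
Minimum £1,480: £12,060 meets the minimum, no increase.
Late-return penalty: 54 × £30 = £1,620
Damages plus late penalty: £12,060 + £1,620 = £13,680
Costs and fees: 10% of £13,680 = £1,368
Total recovery: £13,680 + £1,368 = £15,048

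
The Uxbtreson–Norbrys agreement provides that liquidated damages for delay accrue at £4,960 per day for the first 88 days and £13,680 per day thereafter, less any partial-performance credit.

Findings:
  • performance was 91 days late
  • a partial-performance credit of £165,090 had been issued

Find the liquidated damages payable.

£312,430

First 88 days: 88 × £4,960 = £436,480
Remaining days: (91 − 88) × £13,680 = £41,040
Accrued per-day damages: £436,480 + £41,040 = £477,520
Less partial-performance credit: £477,520 − £165,090 = £312,430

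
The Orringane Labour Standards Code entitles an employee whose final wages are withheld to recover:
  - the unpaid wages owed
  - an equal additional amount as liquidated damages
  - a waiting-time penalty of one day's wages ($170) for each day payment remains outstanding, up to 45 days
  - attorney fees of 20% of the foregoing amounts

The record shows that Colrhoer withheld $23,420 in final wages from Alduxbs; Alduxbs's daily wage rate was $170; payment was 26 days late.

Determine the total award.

Liquidated damages (equal amount): $23,420
Penalty days: min(26, 45) = 26
Waiting-time penalty: 26 × $170 = $4,420
Subtotal: $23,420 + $23,420 + $4,420 = $51,260
Attorney fees: 20% of $51,260 = $10,252
Total award: $51,260 + $10,252 = $61,512

$61,512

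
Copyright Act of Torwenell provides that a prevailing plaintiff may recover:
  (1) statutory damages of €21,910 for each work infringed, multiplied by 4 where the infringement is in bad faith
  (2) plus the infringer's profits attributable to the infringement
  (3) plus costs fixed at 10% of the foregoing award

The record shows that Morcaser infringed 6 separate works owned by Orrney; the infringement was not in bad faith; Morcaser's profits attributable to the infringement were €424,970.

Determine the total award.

Statutory damages: 6 × €21,910 = €131,460
Infringement not in bad faith: no ×4 enhancement.
Combined award: €131,460 + €424,970 = €556,430
Costs: 10% of €556,430 = €55,643
Award plus costs: €556,430 + €55,643 = €612,073

Award: €612,073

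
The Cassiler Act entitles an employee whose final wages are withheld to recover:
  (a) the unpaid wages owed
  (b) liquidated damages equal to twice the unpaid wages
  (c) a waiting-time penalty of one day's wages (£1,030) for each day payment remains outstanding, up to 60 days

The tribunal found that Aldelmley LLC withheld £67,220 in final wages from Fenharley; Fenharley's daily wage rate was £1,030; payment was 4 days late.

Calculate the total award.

£205,780

Doubled: 2 × £67,220 = £134,440
Penalty days: min(4, 60) = 4
Waiting-time penalty: 4 × £1,030 = £4,120
Total award: £67,220 + £134,440 + £4,120 = £205,780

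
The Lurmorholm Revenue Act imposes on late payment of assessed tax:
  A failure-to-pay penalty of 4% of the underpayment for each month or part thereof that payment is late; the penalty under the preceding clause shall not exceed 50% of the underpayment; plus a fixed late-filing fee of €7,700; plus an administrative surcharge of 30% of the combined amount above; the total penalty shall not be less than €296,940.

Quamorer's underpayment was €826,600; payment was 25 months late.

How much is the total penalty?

Accrued rate: 4% × 25 = 100%, capped at 50% → 50%
Failure-to-pay penalty: 50% of €826,600 = €413,300
Penalty before surcharge: €413,300 + €7,700 = €421,000
Administrative surcharge: 30% of €421,000 = €126,300
Total penalty: €421,000 + €126,300 = €547,300
Minimum €296,940: €547,300 meets the minimum, no increase.

€547,300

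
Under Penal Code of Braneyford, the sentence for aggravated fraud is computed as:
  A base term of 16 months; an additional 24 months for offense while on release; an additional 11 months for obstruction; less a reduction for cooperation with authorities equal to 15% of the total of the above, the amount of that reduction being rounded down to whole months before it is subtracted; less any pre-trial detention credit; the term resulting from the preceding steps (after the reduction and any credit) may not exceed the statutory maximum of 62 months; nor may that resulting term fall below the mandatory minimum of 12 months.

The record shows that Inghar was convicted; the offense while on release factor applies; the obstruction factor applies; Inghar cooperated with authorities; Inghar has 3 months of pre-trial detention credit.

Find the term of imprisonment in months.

41 months

Offense while on release enhancement: +24 months
Obstruction enhancement: +11 months
Adjusted term: 16 months + 24 months + 11 months = 51 months
Cooperation with authorities reduction: 15% of 51 months = 7 months (rounded down)
After reduction: 51 − 7 = 44 months
Less pre-trial detention credit: 44 months − 3 months = 41 months
Cap at 62 months: 41 months is within the cap, no reduction.
Minimum 12 months: 41 months meets the minimum, no increase.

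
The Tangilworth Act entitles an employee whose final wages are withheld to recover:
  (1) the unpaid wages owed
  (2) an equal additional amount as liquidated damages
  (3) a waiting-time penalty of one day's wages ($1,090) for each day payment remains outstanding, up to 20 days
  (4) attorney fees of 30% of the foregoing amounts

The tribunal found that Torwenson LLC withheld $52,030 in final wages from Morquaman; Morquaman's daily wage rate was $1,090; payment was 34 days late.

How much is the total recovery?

Total award: $163,618

Liquidated damages (equal amount): $52,030
Penalty days: min(34, 20) = 20
Waiting-time penalty: 20 × $1,090 = $21,800
Subtotal: $52,030 + $52,030 + $21,800 = $125,860
Attorney fees: 30% of $125,860 = $37,758
Total award: $125,860 + $37,758 = $163,618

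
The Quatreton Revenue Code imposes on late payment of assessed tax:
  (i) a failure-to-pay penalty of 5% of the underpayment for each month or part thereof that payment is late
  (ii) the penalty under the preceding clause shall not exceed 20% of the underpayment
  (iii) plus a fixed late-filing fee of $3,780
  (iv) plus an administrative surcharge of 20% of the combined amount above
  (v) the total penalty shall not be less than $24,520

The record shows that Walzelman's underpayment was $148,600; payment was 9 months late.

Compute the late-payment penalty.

Accrued rate: 5% × 9 = 45%, capped at 20% → 20%
Failure-to-pay penalty: 20% of $148,600 = $29,720
Penalty before surcharge: $29,720 + $3,780 = $33,500
Administrative surcharge: 20% of $33,500 = $6,700
Total penalty: $33,500 + $6,700 = $40,200
Minimum $24,520: $40,200 meets the minimum, no increase.

$40,200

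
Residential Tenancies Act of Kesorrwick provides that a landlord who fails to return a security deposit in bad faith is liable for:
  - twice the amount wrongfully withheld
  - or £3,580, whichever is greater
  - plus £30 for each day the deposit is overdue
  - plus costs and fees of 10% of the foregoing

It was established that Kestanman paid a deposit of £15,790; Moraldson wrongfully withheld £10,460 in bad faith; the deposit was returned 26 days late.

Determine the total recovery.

£23,870

Doubled: 2 × £10,460 = £20,920
Minimum £3,580: £20,920 meets the minimum, no increase.
Late-return penalty: 26 × £30 = £780
Damages plus late penalty: £20,920 + £780 = £21,700
Costs and fees: 10% of £21,700 = £2,170
Total recovery: £21,700 + £2,170 = £23,870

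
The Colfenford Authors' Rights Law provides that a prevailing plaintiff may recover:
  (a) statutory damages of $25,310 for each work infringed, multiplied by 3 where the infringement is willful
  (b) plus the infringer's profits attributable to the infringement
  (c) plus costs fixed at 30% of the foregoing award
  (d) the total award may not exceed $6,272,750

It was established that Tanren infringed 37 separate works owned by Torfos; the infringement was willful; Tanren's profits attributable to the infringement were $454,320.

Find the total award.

Statutory damages: 37 × $25,310 = $936,470
Trebled: 3 × $936,470 = $2,809,410
Combined award: $2,809,410 + $454,320 = $3,263,730
Costs: 30% of $3,263,730 = $979,119
Award plus costs: $3,263,730 + $979,119 = $4,242,849
Cap at $6,272,750: $4,242,849 is within the cap, no reduction.

Award: $4,242,849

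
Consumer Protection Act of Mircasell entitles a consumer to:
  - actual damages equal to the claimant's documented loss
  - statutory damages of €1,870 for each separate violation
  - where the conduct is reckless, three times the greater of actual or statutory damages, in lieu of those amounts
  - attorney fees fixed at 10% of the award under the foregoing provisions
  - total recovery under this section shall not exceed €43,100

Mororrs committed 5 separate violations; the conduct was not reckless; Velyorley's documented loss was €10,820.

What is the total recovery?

Statutory damages: 5 × €1,870 = €9,350
Conduct not reckless: the in-lieu enhancement does not apply.
Actual plus statutory damages: €10,820 + €9,350 = €20,170
Attorney fees: 10% of €20,170 = €2,017
Total before cap: €20,170 + €2,017 = €22,187
Cap at €43,100: €22,187 is within the cap, no reduction.

€22,187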